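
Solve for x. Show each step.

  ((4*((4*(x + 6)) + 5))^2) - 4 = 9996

Step 1. [((4*((4*(x + 6)) + 5))^2) - 4 = 9996] 4 comes off first (add 4). So sub: (4*((4*(x + 6)) + 5))^2 = 10000.
Step 2. [(4*((4*(x + 6)) + 5))^2 = 10000] √ both sides: 10000 ≥ 0 gives two branches. So sqrt: 4*((4*(x + 6)) + 5) = 100 or -100.
Step 3. [4*((4*(x + 6)) + 5) = 100 or -100] 4 out front; divide by 4, so div: (4*(x + 6)) + 5 = 25 or -25.
Step 4. [(4*(x + 6)) + 5 = 25 or -25] peel the +5: subtract 5 from each side. So sub: 4*(x + 6) = 20 or -30.
Step 5. [4*(x + 6) = 20 or -30] 4 out front; divide by 4, so div: x + 6 = 5 or -15/2.
Step 6. [x + 6 = 5 or -15/2] 6 comes off first (subtract 6), so sub: x = -1 or -27/2.

Answer: x ∈ {-27/2, -1}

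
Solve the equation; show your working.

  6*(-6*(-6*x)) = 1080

Step 1. [6*(-6*(-6*x)) = 1080] divide by the outer 6 ⇒ div: -6*(-6*x) = 180.
Step 2. [-6*(-6*x) = 180] -6·(inner) — divide through by -6 ⇒ div: -6*x = -30.
Step 3. [-6*x = -30] leading coefficient -6: divide by -6 ⇒ div: x = 5.

Answer: x ∈ {5}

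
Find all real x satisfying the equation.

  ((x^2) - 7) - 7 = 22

Step 1. [((x^2) - 7) - 7 = 22] peel the -7: add 7 from each side, so sub: (x^2) - 7 = 29.
Step 2. [(x^2) - 7 = 29] the outer -7 inverts by adding 7. So sub: x^2 = 36.
Step 3. [x^2 = 36] 36 ≥ 0, LHS is (·)² — take ±√, so sqrt: x = 6 or -6.

Answer: x ∈ {-6, 6}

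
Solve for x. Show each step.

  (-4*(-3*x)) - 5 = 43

Step 1. [(-4*(-3*x)) - 5 = 43] peel the -5: add 5 from each side, so sub: -4*(-3*x) = 48.
Step 2. [-4*(-3*x) = 48] -4 out front; divide by -4 ⇒ div: -3*x = -12.
Step 3. [-3*x = -12] -3·(inner) — divide through by -3 ⇒ div: x = 4.

Answer: x ∈ {4}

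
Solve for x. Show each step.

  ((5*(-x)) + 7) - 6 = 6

Step 1. [((5*(-x)) + 7) - 6 = 6] 6 comes off first (add 6) ⇒ sub: (5*(-x)) + 7 = 12.
Step 2. [(5*(-x)) + 7 = 12] peel the +7: subtract 7 from each side. So sub: 5*(-x) = 5.
Step 3. [5*(-x) = 5] LHS = 5·(…); ÷5 both sides. So div: -x = 1.
Step 4. [-x = 1] flip signs both sides. So neg: x = -1.

Answer: x ∈ {-1}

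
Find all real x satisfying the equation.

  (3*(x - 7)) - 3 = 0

Step 1. [(3*(x - 7)) - 3 = 0] add 3: x sits inside (… - 3) ⇒ sub: 3*(x - 7) = 3.
Step 2. [3*(x - 7) = 3] divide by the outer 3 ⇒ div: x - 7 = 1.
Step 3. [x - 7 = 1] the outer -7 inverts by adding 7, so sub: x = 8.

Answer: x ∈ {8}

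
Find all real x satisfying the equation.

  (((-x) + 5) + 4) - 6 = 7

Step 1. [(((-x) + 5) + 4) - 6 = 7] -6 is outermost — add 6 both sides ⇒ sub: ((-x) + 5) + 4 = 13.
Step 2. [((-x) + 5) + 4 = 13] the outer +4 inverts by subtracting 4. So sub: (-x) + 5 = 9.
Step 3. [(-x) + 5 = 9] +5 is outermost — subtract 5 both sides ⇒ sub: -x = 4.
Step 4. [-x = 4] leading − — multiply by −1 ⇒ neg: x = -4.

Answer: x ∈ {-4}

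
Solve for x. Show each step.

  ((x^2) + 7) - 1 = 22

Step 1. [((x^2) + 7) - 1 = 22] the outer -1 inverts by adding 1 ⇒ sub: (x^2) + 7 = 23.
Step 2. [(x^2) + 7 = 23] 7 comes off first (subtract 7) ⇒ sub: x^2 = 16.
Step 3. [x^2 = 16] √ both sides: 16 ≥ 0 gives two branches ⇒ sqrt: x = 4 or -4.

Answer: x ∈ {-4, 4}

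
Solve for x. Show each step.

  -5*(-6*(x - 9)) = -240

Step 1. [-5*(-6*(x - 9)) = -240] LHS = -5·(…); ÷-5 both sides, so div: -6*(x - 9) = 48.
Step 2. [-6*(x - 9) = 48] divide by the outer -6, so div: x - 9 = -8.
Step 3. [x - 9 = -8] the outer -9 inverts by adding 9. So sub: x = 1.

Answer: x ∈ {1}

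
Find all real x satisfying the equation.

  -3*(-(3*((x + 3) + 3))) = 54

Step 1. [-3*(-(3*((x + 3) + 3))) = 54] LHS = -3·(…); ÷-3 both sides ⇒ div: -(3*((x + 3) + 3)) = -18.
Step 2. [-(3*((x + 3) + 3)) = -18] flip signs both sides. So neg: 3*((x + 3) + 3) = 18.
Step 3. [3*((x + 3) + 3) = 18] divide by the outer 3. So div: (x + 3) + 3 = 6.
Step 4. [(x + 3) + 3 = 6] subtract 3: x sits inside (… + 3) ⇒ sub: x + 3 = 3.
Step 5. [x + 3 = 3] subtract 3: x sits inside (… + 3) ⇒ sub: x = 0.

Answer: x ∈ {0}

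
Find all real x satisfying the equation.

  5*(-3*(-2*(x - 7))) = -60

Step 1. [5*(-3*(-2*(x - 7))) = -60] leading coefficient 5: divide by 5 ⇒ div: -3*(-2*(x - 7)) = -12.
Step 2. [-3*(-2*(x - 7)) = -12] -3 out front; divide by -3 ⇒ div: -2*(x - 7) = 4.
Step 3. [-2*(x - 7) = 4] divide by the outer -2, so div: x - 7 = -2.
Step 4. [x - 7 = -2] peel the -7: add 7 from each side. So sub: x = 5.

Answer: x ∈ {5}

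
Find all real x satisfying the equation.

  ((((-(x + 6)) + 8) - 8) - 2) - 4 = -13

Step 1. [((((-(x + 6)) + 8) - 8) - 2) - 4 = -13] add 4: x sits inside (… - 4) ⇒ sub: (((-(x + 6)) + 8) - 8) - 2 = -9.
Step 2. [(((-(x + 6)) + 8) - 8) - 2 = -9] peel the -2: add 2 from each side ⇒ sub: ((-(x + 6)) + 8) - 8 = -7.
Step 3. [((-(x + 6)) + 8) - 8 = -7] 8 comes off first (add 8). So sub: (-(x + 6)) + 8 = 1.
Step 4. [(-(x + 6)) + 8 = 1] 8 comes off first (subtract 8). So sub: -(x + 6) = -7.
Step 5. [-(x + 6) = -7] LHS negated; negate both sides, so neg: x + 6 = 7.
Step 6. [x + 6 = 7] peel the +6: subtract 6 from each side ⇒ sub: x = 1.

Answer: x ∈ {1}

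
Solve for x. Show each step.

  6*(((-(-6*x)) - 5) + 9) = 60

Step 1. [6*(((-(-6*x)) - 5) + 9) = 60] divide by the outer 6, so div: ((-(-6*x)) - 5) + 9 = 10.
Step 2. [((-(-6*x)) - 5) + 9 = 10] 9 comes off first (subtract 9). So sub: (-(-6*x)) - 5 = 1.
Step 3. [(-(-6*x)) - 5 = 1] -5 is outermost — add 5 both sides. So sub: -(-6*x) = 6.
Step 4. [-(-6*x) = 6] flip signs both sides ⇒ neg: -6*x = -6.
Step 5. [-6*x = -6] leading coefficient -6: divide by -6. So div: x = 1.

Answer: x ∈ {1}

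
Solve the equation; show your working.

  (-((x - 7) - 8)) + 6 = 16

Step 1. [(-((x - 7) - 8)) + 6 = 16] the outer +6 inverts by subtracting 6, so sub: -((x - 7) - 8) = 10.
Step 2. [-((x - 7) - 8) = 10] leading − — multiply by −1, so neg: (x - 7) - 8 = -10.
Step 3. [(x - 7) - 8 = -10] add 8: x sits inside (… - 8). So sub: x - 7 = -2.
Step 4. [x - 7 = -2] peel the -7: add 7 from each side. So sub: x = 5.

Answer: x ∈ {5}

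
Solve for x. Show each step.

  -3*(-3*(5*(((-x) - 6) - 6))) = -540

Step 1. [-3*(-3*(5*(((-x) - 6) - 6))) = -540] LHS = -3·(…); ÷-3 both sides, so div: -3*(5*(((-x) - 6) - 6)) = 180.
Step 2. [-3*(5*(((-x) - 6) - 6)) = 180] LHS = -3·(…); ÷-3 both sides. So div: 5*(((-x) - 6) - 6) = -60.
Step 3. [5*(((-x) - 6) - 6) = -60] leading coefficient 5: divide by 5. So div: ((-x) - 6) - 6 = -12.
Step 4. [((-x) - 6) - 6 = -12] add 6: x sits inside (… - 6), so sub: (-x) - 6 = -6.
Step 5. [(-x) - 6 = -6] the outer -6 inverts by adding 6, so sub: -x = 0.
Step 6. [-x = 0] leading − — multiply by −1. So neg: x = 0.

Answer: x ∈ {0}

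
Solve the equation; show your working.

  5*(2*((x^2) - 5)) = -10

Step 1. [5*(2*((x^2) - 5)) = -10] divide by the outer 5, so div: 2*((x^2) - 5) = -2.
Step 2. [2*((x^2) - 5) = -2] leading coefficient 2: divide by 2, so div: (x^2) - 5 = -1.
Step 3. [(x^2) - 5 = -1] add 5: x sits inside (… - 5) ⇒ sub: x^2 = 4.
Step 4. [x^2 = 4] √ both sides: 4 ≥ 0 gives two branches, so sqrt: x = 2 or -2.

Answer: x ∈ {-2, 2}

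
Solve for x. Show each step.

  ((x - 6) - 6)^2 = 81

Step 1. [((x - 6) - 6)^2 = 81] LHS squared, RHS 81 ≥ 0: apply √ (±) ⇒ sqrt: (x - 6) - 6 = 9 or -9.
Step 2. [(x - 6) - 6 = 9 or -9] -6 is outermost — add 6 both sides, so sub: x - 6 = 15 or -3.
Step 3. [x - 6 = 15 or -3] the outer -6 inverts by adding 6 ⇒ sub: x = 21 or 3.

Answer: x ∈ {3, 21}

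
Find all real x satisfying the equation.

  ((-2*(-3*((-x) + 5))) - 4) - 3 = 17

Step 1. [((-2*(-3*((-x) + 5))) - 4) - 3 = 17] -3 is outermost — add 3 both sides ⇒ sub: (-2*(-3*((-x) + 5))) - 4 = 20.
Step 2. [(-2*(-3*((-x) + 5))) - 4 = 20] 4 comes off first (add 4) ⇒ sub: -2*(-3*((-x) + 5)) = 24.
Step 3. [-2*(-3*((-x) + 5)) = 24] divide by the outer -2. So div: -3*((-x) + 5) = -12.
Step 4. [-3*((-x) + 5) = -12] LHS = -3·(…); ÷-3 both sides ⇒ div: (-x) + 5 = 4.
Step 5. [(-x) + 5 = 4] 5 comes off first (subtract 5), so sub: -x = -1.
Step 6. [-x = -1] flip signs both sides ⇒ neg: x = 1.

Answer: x ∈ {1}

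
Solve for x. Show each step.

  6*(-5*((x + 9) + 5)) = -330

Step 1. [6*(-5*((x + 9) + 5)) = -330] divide by the outer 6, so div: -5*((x + 9) + 5) = -55.
Step 2. [-5*((x + 9) + 5) = -55] -5 out front; divide by -5 ⇒ div: (x + 9) + 5 = 11.
Step 3. [(x + 9) + 5 = 11] the outer +5 inverts by subtracting 5 ⇒ sub: x + 9 = 6.
Step 4. [x + 9 = 6] the outer +9 inverts by subtracting 9, so sub: x = -3.

Answer: x ∈ {-3}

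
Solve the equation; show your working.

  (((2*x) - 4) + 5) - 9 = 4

Step 1. [(((2*x) - 4) + 5) - 9 = 4] the outer -9 inverts by adding 9. So sub: ((2*x) - 4) + 5 = 13.
Step 2. [((2*x) - 4) + 5 = 13] peel the +5: subtract 5 from each side, so sub: (2*x) - 4 = 8.
Step 3. [(2*x) - 4 = 8] 2 divides every term; factor it out. So factor: x - 2 = 4.
Step 4. [x - 2 = 4] -2 is outermost — add 2 both sides. So sub: x = 6.

Answer: x ∈ {6}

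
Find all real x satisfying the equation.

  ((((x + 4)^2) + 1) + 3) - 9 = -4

Step 1. [((((x + 4)^2) + 1) + 3) - 9 = -4] the outer -9 inverts by adding 9 ⇒ sub: (((x + 4)^2) + 1) + 3 = 5.
Step 2. [(((x + 4)^2) + 1) + 3 = 5] peel the +3: subtract 3 from each side, so sub: ((x + 4)^2) + 1 = 2.
Step 3. [((x + 4)^2) + 1 = 2] peel the +1: subtract 1 from each side, so sub: (x + 4)^2 = 1.
Step 4. [(x + 4)^2 = 1] √ both sides: 1 ≥ 0 gives two branches. So sqrt: x + 4 = 1 or -1.
Step 5. [x + 4 = 1 or -1] subtract 4: x sits inside (… + 4) ⇒ sub: x = -3 or -5.

Answer: x ∈ {-5, -3}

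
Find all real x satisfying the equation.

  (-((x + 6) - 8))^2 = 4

Step 1. [(-((x + 6) - 8))^2 = 4] 4 ≥ 0, LHS is (·)² — take ±√ ⇒ sqrt: -((x + 6) - 8) = 2 or -2.
Step 2. [-((x + 6) - 8) = 2 or -2] LHS negated; negate both sides, so neg: (x + 6) - 8 = -2 or 2.
Step 3. [(x + 6) - 8 = -2 or 2] 8 comes off first (add 8) ⇒ sub: x + 6 = 6 or 10.
Step 4. [x + 6 = 6 or 10] peel the +6: subtract 6 from each side, so sub: x = 0 or 4.

Answer: x ∈ {0, 4}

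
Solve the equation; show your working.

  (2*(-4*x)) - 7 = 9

Step 1. [(2*(-4*x)) - 7 = 9] -7 is outermost — add 7 both sides. So sub: 2*(-4*x) = 16.
Step 2. [2*(-4*x) = 16] 2 out front; divide by 2. So div: -4*x = 8.
Step 3. [-4*x = 8] -4 out front; divide by -4 ⇒ div: x = -2.

Answer: x ∈ {-2}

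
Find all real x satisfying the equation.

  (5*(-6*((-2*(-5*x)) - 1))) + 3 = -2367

Step 1. [(5*(-6*((-2*(-5*x)) - 1))) + 3 = -2367] peel the +3: subtract 3 from each side. So sub: 5*(-6*((-2*(-5*x)) - 1)) = -2370.
Step 2. [5*(-6*((-2*(-5*x)) - 1)) = -2370] divide by the outer 5. So div: -6*((-2*(-5*x)) - 1) = -474.
Step 3. [-6*((-2*(-5*x)) - 1) = -474] leading coefficient -6: divide by -6, so div: (-2*(-5*x)) - 1 = 79.
Step 4. [(-2*(-5*x)) - 1 = 79] -1 is outermost — add 1 both sides. So sub: -2*(-5*x) = 80.
Step 5. [-2*(-5*x) = 80] -2 out front; divide by -2 ⇒ div: -5*x = -40.
Step 6. [-5*x = -40] divide by the outer -5 ⇒ div: x = 8.

Answer: x ∈ {8}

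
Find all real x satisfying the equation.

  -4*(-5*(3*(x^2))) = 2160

Step 1. [-4*(-5*(3*(x^2))) = 2160] LHS = -4·(…); ÷-4 both sides. So div: -5*(3*(x^2)) = -540.
Step 2. [-5*(3*(x^2)) = -540] leading coefficient -5: divide by -5. So div: 3*(x^2) = 108.
Step 3. [3*(x^2) = 108] leading coefficient 3: divide by 3, so div: x^2 = 36.
Step 4. [x^2 = 36] 36 ≥ 0, LHS is (·)² — take ±√, so sqrt: x = 6 or -6.

Answer: x ∈ {-6, 6}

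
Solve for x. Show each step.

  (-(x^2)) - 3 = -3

Step 1. [(-(x^2)) - 3 = -3] -3 is outermost — add 3 both sides. So sub: -(x^2) = 0.
Step 2. [-(x^2) = 0] flip signs both sides ⇒ neg: x^2 = 0.
Step 3. [x^2 = 0] LHS squared, RHS 0 ≥ 0: apply √ (±), so sqrt: x = 0.

Answer: x ∈ {0}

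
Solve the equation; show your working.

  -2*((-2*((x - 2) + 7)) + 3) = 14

Step 1. [-2*((-2*((x - 2) + 7)) + 3) = 14] -2·(inner) — divide through by -2 ⇒ div: (-2*((x - 2) + 7)) + 3 = -7.
Step 2. [(-2*((x - 2) + 7)) + 3 = -7] 3 comes off first (subtract 3), so sub: -2*((x - 2) + 7) = -10.
Step 3. [-2*((x - 2) + 7) = -10] divide by the outer -2. So div: (x - 2) + 7 = 5.
Step 4. [(x - 2) + 7 = 5] +7 is outermost — subtract 7 both sides. So sub: x - 2 = -2.
Step 5. [x - 2 = -2] peel the -2: add 2 from each side, so sub: x = 0.

Answer: x ∈ {0}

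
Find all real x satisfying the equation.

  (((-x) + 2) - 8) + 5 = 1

Step 1. [(((-x) + 2) - 8) + 5 = 1] the outer +5 inverts by subtracting 5. So sub: ((-x) + 2) - 8 = -4.
Step 2. [((-x) + 2) - 8 = -4] peel the -8: add 8 from each side, so sub: (-x) + 2 = 4.
Step 3. [(-x) + 2 = 4] 2 comes off first (subtract 2) ⇒ sub: -x = 2.
Step 4. [-x = 2] LHS negated; negate both sides ⇒ neg: x = -2.

Answer: x ∈ {-2}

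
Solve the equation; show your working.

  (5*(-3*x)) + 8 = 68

Step 1. [(5*(-3*x)) + 8 = 68] +8 is outermost — subtract 8 both sides, so sub: 5*(-3*x) = 60.
Step 2. [5*(-3*x) = 60] leading coefficient 5: divide by 5. So div: -3*x = 12.
Step 3. [-3*x = 12] divide by the outer -3, so div: x = -4.

Answer: x ∈ {-4}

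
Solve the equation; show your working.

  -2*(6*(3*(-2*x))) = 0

Step 1. [-2*(6*(3*(-2*x))) = 0] LHS = -2·(…); ÷-2 both sides ⇒ div: 6*(3*(-2*x)) = 0.
Step 2. [6*(3*(-2*x)) = 0] 6·(inner) — divide through by 6, so div: 3*(-2*x) = 0.
Step 3. [3*(-2*x) = 0] 3·(inner) — divide through by 3, so div: -2*x = 0.
Step 4. [-2*x = 0] -2 out front; divide by -2, so div: x = 0.

Answer: x ∈ {0}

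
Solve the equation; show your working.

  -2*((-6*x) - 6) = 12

Step 1. [-2*((-6*x) - 6) = 12] leading coefficient -2: divide by -2. So div: (-6*x) - 6 = -6.
Step 2. [(-6*x) - 6 = -6] -6 | LHS and -6 | -6: pull -6 out, so factor: x + 1 = 1.
Step 3. [x + 1 = 1] 1 comes off first (subtract 1), so sub: x = 0.

Answer: x ∈ {0}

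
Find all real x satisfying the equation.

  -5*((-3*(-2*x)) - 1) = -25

Step 1. [-5*((-3*(-2*x)) - 1) = -25] LHS = -5·(…); ÷-5 both sides ⇒ div: (-3*(-2*x)) - 1 = 5.
Step 2. [(-3*(-2*x)) - 1 = 5] add 1: x sits inside (… - 1). So sub: -3*(-2*x) = 6.
Step 3. [-3*(-2*x) = 6] leading coefficient -3: divide by -3. So div: -2*x = -2.
Step 4. [-2*x = -2] divide by the outer -2 ⇒ div: x = 1.

Answer: x ∈ {1}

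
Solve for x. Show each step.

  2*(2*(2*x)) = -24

Step 1. [2*(2*(2*x)) = -24] 2·(inner) — divide through by 2, so div: 2*(2*x) = -12.
Step 2. [2*(2*x) = -12] LHS = 2·(…); ÷2 both sides, so div: 2*x = -6.
Step 3. [2*x = -6] LHS = 2·(…); ÷2 both sides ⇒ div: x = -3.

Answer: x ∈ {-3}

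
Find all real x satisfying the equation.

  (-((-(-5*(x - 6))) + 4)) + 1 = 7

Step 1. [(-((-(-5*(x - 6))) + 4)) + 1 = 7] 1 comes off first (subtract 1), so sub: -((-(-5*(x - 6))) + 4) = 6.
Step 2. [-((-(-5*(x - 6))) + 4) = 6] leading − — multiply by −1, so neg: (-(-5*(x - 6))) + 4 = -6.
Step 3. [(-(-5*(x - 6))) + 4 = -6] +4 is outermost — subtract 4 both sides ⇒ sub: -(-5*(x - 6)) = -10.
Step 4. [-(-5*(x - 6)) = -10] flip signs both sides, so neg: -5*(x - 6) = 10.
Step 5. [-5*(x - 6) = 10] -5·(inner) — divide through by -5, so div: x - 6 = -2.
Step 6. [x - 6 = -2] the outer -6 inverts by adding 6 ⇒ sub: x = 4.

Answer: x ∈ {4}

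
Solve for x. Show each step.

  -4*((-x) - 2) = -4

Step 1. [-4*((-x) - 2) = -4] leading coefficient -4: divide by -4 ⇒ div: (-x) - 2 = 1.
Step 2. [(-x) - 2 = 1] peel the -2: add 2 from each side, so sub: -x = 3.
Step 3. [-x = 3] flip signs both sides. So neg: x = -3.

Answer: x ∈ {-3}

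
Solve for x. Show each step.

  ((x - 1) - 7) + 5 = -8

Step 1. [((x - 1) - 7) + 5 = -8] peel the +5: subtract 5 from each side ⇒ sub: (x - 1) - 7 = -13.
Step 2. [(x - 1) - 7 = -13] add 7: x sits inside (… - 7) ⇒ sub: x - 1 = -6.
Step 3. [x - 1 = -6] the outer -1 inverts by adding 1, so sub: x = -5.

Answer: x ∈ {-5}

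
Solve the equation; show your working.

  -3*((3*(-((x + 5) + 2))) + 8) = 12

Step 1. [-3*((3*(-((x + 5) + 2))) + 8) = 12] divide by the outer -3 ⇒ div: (3*(-((x + 5) + 2))) + 8 = -4.
Step 2. [(3*(-((x + 5) + 2))) + 8 = -4] peel the +8: subtract 8 from each side, so sub: 3*(-((x + 5) + 2)) = -12.
Step 3. [3*(-((x + 5) + 2)) = -12] 3·(inner) — divide through by 3 ⇒ div: -((x + 5) + 2) = -4.
Step 4. [-((x + 5) + 2) = -4] flip signs both sides. So neg: (x + 5) + 2 = 4.
Step 5. [(x + 5) + 2 = 4] the outer +2 inverts by subtracting 2. So sub: x + 5 = 2.
Step 6. [x + 5 = 2] subtract 5: x sits inside (… + 5), so sub: x = -3.

Answer: x ∈ {-3}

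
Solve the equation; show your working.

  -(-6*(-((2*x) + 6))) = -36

Step 1. [-(-6*(-((2*x) + 6))) = -36] flip signs both sides ⇒ neg: -6*(-((2*x) + 6)) = 36.
Step 2. [-6*(-((2*x) + 6)) = 36] -6·(inner) — divide through by -6, so div: -((2*x) + 6) = -6.
Step 3. [-((2*x) + 6) = -6] LHS negated; negate both sides. So neg: (2*x) + 6 = 6.
Step 4. [(2*x) + 6 = 6] common factor 2 (LHS and 6) — divide through, so factor: x + 3 = 3.
Step 5. [x + 3 = 3] subtract 3: x sits inside (… + 3), so sub: x = 0.

Answer: x ∈ {0}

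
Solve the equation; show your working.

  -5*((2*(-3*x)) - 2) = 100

Step 1. [-5*((2*(-3*x)) - 2) = 100] -5·(inner) — divide through by -5 ⇒ div: (2*(-3*x)) - 2 = -20.
Step 2. [(2*(-3*x)) - 2 = -20] the outer -2 inverts by adding 2. So sub: 2*(-3*x) = -18.
Step 3. [2*(-3*x) = -18] divide by the outer 2 ⇒ div: -3*x = -9.
Step 4. [-3*x = -9] divide by the outer -3. So div: x = 3.

Answer: x ∈ {3}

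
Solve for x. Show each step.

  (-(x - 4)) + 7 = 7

Step 1. [(-(x - 4)) + 7 = 7] +7 is outermost — subtract 7 both sides, so sub: -(x - 4) = 0.
Step 2. [-(x - 4) = 0] LHS negated; negate both sides, so neg: x - 4 = 0.
Step 3. [x - 4 = 0] add 4: x sits inside (… - 4), so sub: x = 4.

Answer: x ∈ {4}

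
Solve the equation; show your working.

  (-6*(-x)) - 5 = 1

Step 1. [(-6*(-x)) - 5 = 1] 5 comes off first (add 5) ⇒ sub: -6*(-x) = 6.
Step 2. [-6*(-x) = 6] -6 out front; divide by -6. So div: -x = -1.
Step 3. [-x = -1] flip signs both sides ⇒ neg: x = 1.

Answer: x ∈ {1}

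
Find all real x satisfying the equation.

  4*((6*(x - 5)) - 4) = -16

Step 1. [4*((6*(x - 5)) - 4) = -16] LHS = 4·(…); ÷4 both sides ⇒ div: (6*(x - 5)) - 4 = -4.
Step 2. [(6*(x - 5)) - 4 = -4] -4 is outermost — add 4 both sides, so sub: 6*(x - 5) = 0.
Step 3. [6*(x - 5) = 0] 6 out front; divide by 6, so div: x - 5 = 0.
Step 4. [x - 5 = 0] the outer -5 inverts by adding 5 ⇒ sub: x = 5.

Answer: x ∈ {5}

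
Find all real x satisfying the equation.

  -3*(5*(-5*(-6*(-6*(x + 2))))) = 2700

Step 1. [-3*(5*(-5*(-6*(-6*(x + 2))))) = 2700] leading coefficient -3: divide by -3 ⇒ div: 5*(-5*(-6*(-6*(x + 2)))) = -900.
Step 2. [5*(-5*(-6*(-6*(x + 2)))) = -900] leading coefficient 5: divide by 5 ⇒ div: -5*(-6*(-6*(x + 2))) = -180.
Step 3. [-5*(-6*(-6*(x + 2))) = -180] -5 out front; divide by -5 ⇒ div: -6*(-6*(x + 2)) = 36.
Step 4. [-6*(-6*(x + 2)) = 36] -6·(inner) — divide through by -6 ⇒ div: -6*(x + 2) = -6.
Step 5. [-6*(x + 2) = -6] -6 out front; divide by -6 ⇒ div: x + 2 = 1.
Step 6. [x + 2 = 1] +2 is outermost — subtract 2 both sides ⇒ sub: x = -1.

Answer: x ∈ {-1}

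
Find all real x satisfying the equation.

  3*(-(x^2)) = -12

Step 1. [3*(-(x^2)) = -12] 3 out front; divide by 3 ⇒ div: -(x^2) = -4.
Step 2. [-(x^2) = -4] LHS negated; negate both sides ⇒ neg: x^2 = 4.
Step 3. [x^2 = 4] √ both sides: 4 ≥ 0 gives two branches. So sqrt: x = 2 or -2.

Answer: x ∈ {-2, 2}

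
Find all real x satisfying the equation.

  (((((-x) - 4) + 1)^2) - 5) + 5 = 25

Step 1. [(((((-x) - 4) + 1)^2) - 5) + 5 = 25] subtract 5: x sits inside (… + 5), so sub: ((((-x) - 4) + 1)^2) - 5 = 20.
Step 2. [((((-x) - 4) + 1)^2) - 5 = 20] add 5: x sits inside (… - 5), so sub: (((-x) - 4) + 1)^2 = 25.
Step 3. [(((-x) - 4) + 1)^2 = 25] 25 ≥ 0, LHS is (·)² — take ±√. So sqrt: ((-x) - 4) + 1 = 5 or -5.
Step 4. [((-x) - 4) + 1 = 5 or -5] peel the +1: subtract 1 from each side. So sub: (-x) - 4 = 4 or -6.
Step 5. [(-x) - 4 = 4 or -6] -4 is outermost — add 4 both sides ⇒ sub: -x = 8 or -2.
Step 6. [-x = 8 or -2] LHS negated; negate both sides ⇒ neg: x = -8 or 2.

Answer: x ∈ {-8, 2}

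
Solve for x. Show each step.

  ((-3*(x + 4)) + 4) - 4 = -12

Step 1. [((-3*(x + 4)) + 4) - 4 = -12] -4 is outermost — add 4 both sides ⇒ sub: (-3*(x + 4)) + 4 = -8.
Step 2. [(-3*(x + 4)) + 4 = -8] 4 comes off first (subtract 4). So sub: -3*(x + 4) = -12.
Step 3. [-3*(x + 4) = -12] -3 out front; divide by -3. So div: x + 4 = 4.
Step 4. [x + 4 = 4] 4 comes off first (subtract 4), so sub: x = 0.

Answer: x ∈ {0}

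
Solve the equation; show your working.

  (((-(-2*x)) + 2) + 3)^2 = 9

Step 1. [(((-(-2*x)) + 2) + 3)^2 = 9] LHS squared, RHS 9 ≥ 0: apply √ (±), so sqrt: ((-(-2*x)) + 2) + 3 = 3 or -3.
Step 2. [((-(-2*x)) + 2) + 3 = 3 or -3] peel the +3: subtract 3 from each side, so sub: (-(-2*x)) + 2 = 0 or -6.
Step 3. [(-(-2*x)) + 2 = 0 or -6] +2 is outermost — subtract 2 both sides ⇒ sub: -(-2*x) = -2 or -8.
Step 4. [-(-2*x) = -2 or -8] flip signs both sides. So neg: -2*x = 2 or 8.
Step 5. [-2*x = 2 or 8] -2·(inner) — divide through by -2. So div: x = -1 or -4.

Answer: x ∈ {-4, -1}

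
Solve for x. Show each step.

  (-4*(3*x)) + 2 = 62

Step 1. [(-4*(3*x)) + 2 = 62] subtract 2: x sits inside (… + 2) ⇒ sub: -4*(3*x) = 60.
Step 2. [-4*(3*x) = 60] divide by the outer -4 ⇒ div: 3*x = -15.
Step 3. [3*x = -15] divide by the outer 3. So div: x = -5.

Answer: x ∈ {-5}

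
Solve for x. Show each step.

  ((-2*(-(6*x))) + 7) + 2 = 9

Step 1. [((-2*(-(6*x))) + 7) + 2 = 9] +2 is outermost — subtract 2 both sides ⇒ sub: (-2*(-(6*x))) + 7 = 7.
Step 2. [(-2*(-(6*x))) + 7 = 7] +7 is outermost — subtract 7 both sides, so sub: -2*(-(6*x)) = 0.
Step 3. [-2*(-(6*x)) = 0] -2·(inner) — divide through by -2. So div: -(6*x) = 0.
Step 4. [-(6*x) = 0] flip signs both sides ⇒ neg: 6*x = 0.
Step 5. [6*x = 0] divide by the outer 6, so div: x = 0.

Answer: x ∈ {0}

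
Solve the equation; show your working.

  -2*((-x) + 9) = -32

Step 1. [-2*((-x) + 9) = -32] leading coefficient -2: divide by -2. So div: (-x) + 9 = 16.
Step 2. [(-x) + 9 = 16] subtract 9: x sits inside (… + 9), so sub: -x = 7.
Step 3. [-x = 7] leading − — multiply by −1. So neg: x = -7.

Answer: x ∈ {-7}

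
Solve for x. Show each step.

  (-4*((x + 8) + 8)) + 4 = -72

Step 1. [(-4*((x + 8) + 8)) + 4 = -72] -4 divides every term; factor it out. So factor: ((x + 8) + 8) - 1 = 18.
Step 2. [((x + 8) + 8) - 1 = 18] -1 is outermost — add 1 both sides ⇒ sub: (x + 8) + 8 = 19.
Step 3. [(x + 8) + 8 = 19] peel the +8: subtract 8 from each side, so sub: x + 8 = 11.
Step 4. [x + 8 = 11] the outer +8 inverts by subtracting 8, so sub: x = 3.

Answer: x ∈ {3}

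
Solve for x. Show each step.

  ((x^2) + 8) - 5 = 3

Step 1. [((x^2) + 8) - 5 = 3] add 5: x sits inside (… - 5) ⇒ sub: (x^2) + 8 = 8.
Step 2. [(x^2) + 8 = 8] peel the +8: subtract 8 from each side ⇒ sub: x^2 = 0.
Step 3. [x^2 = 0] LHS squared, RHS 0 ≥ 0: apply √ (±). So sqrt: x = 0.

Answer: x ∈ {0}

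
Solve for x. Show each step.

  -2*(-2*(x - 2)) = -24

Step 1. [-2*(-2*(x - 2)) = -24] LHS = -2·(…); ÷-2 both sides ⇒ div: -2*(x - 2) = 12.
Step 2. [-2*(x - 2) = 12] leading coefficient -2: divide by -2, so div: x - 2 = -6.
Step 3. [x - 2 = -6] add 2: x sits inside (… - 2) ⇒ sub: x = -4.

Answer: x ∈ {-4}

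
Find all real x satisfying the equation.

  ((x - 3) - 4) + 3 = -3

Step 1. [((x - 3) - 4) + 3 = -3] 3 comes off first (subtract 3), so sub: (x - 3) - 4 = -6.
Step 2. [(x - 3) - 4 = -6] add 4: x sits inside (… - 4). So sub: x - 3 = -2.
Step 3. [x - 3 = -2] the outer -3 inverts by adding 3 ⇒ sub: x = 1.

Answer: x ∈ {1}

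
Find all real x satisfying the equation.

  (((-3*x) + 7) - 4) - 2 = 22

Step 1. [(((-3*x) + 7) - 4) - 2 = 22] add 2: x sits inside (… - 2) ⇒ sub: ((-3*x) + 7) - 4 = 24.
Step 2. [((-3*x) + 7) - 4 = 24] 4 comes off first (add 4) ⇒ sub: (-3*x) + 7 = 28.
Step 3. [(-3*x) + 7 = 28] the outer +7 inverts by subtracting 7 ⇒ sub: -3*x = 21.
Step 4. [-3*x = 21] LHS = -3·(…); ÷-3 both sides. So div: x = -7.

Answer: x ∈ {-7}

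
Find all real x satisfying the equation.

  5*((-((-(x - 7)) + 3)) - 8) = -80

Step 1. [5*((-((-(x - 7)) + 3)) - 8) = -80] divide by the outer 5 ⇒ div: (-((-(x - 7)) + 3)) - 8 = -16.
Step 2. [(-((-(x - 7)) + 3)) - 8 = -16] add 8: x sits inside (… - 8) ⇒ sub: -((-(x - 7)) + 3) = -8.
Step 3. [-((-(x - 7)) + 3) = -8] leading − — multiply by −1 ⇒ neg: (-(x - 7)) + 3 = 8.
Step 4. [(-(x - 7)) + 3 = 8] 3 comes off first (subtract 3). So sub: -(x - 7) = 5.
Step 5. [-(x - 7) = 5] LHS negated; negate both sides ⇒ neg: x - 7 = -5.
Step 6. [x - 7 = -5] add 7: x sits inside (… - 7) ⇒ sub: x = 2.

Answer: x ∈ {2}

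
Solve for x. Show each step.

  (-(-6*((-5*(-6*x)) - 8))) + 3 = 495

Step 1. [(-(-6*((-5*(-6*x)) - 8))) + 3 = 495] 3 comes off first (subtract 3). So sub: -(-6*((-5*(-6*x)) - 8)) = 492.
Step 2. [-(-6*((-5*(-6*x)) - 8)) = 492] leading − — multiply by −1 ⇒ neg: -6*((-5*(-6*x)) - 8) = -492.
Step 3. [-6*((-5*(-6*x)) - 8) = -492] -6 out front; divide by -6, so div: (-5*(-6*x)) - 8 = 82.
Step 4. [(-5*(-6*x)) - 8 = 82] add 8: x sits inside (… - 8). So sub: -5*(-6*x) = 90.
Step 5. [-5*(-6*x) = 90] LHS = -5·(…); ÷-5 both sides ⇒ div: -6*x = -18.
Step 6. [-6*x = -18] leading coefficient -6: divide by -6, so div: x = 3.

Answer: x ∈ {3}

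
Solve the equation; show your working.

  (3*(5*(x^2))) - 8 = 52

Step 1. [(3*(5*(x^2))) - 8 = 52] the outer -8 inverts by adding 8, so sub: 3*(5*(x^2)) = 60.
Step 2. [3*(5*(x^2)) = 60] divide by the outer 3. So div: 5*(x^2) = 20.
Step 3. [5*(x^2) = 20] 5·(inner) — divide through by 5 ⇒ div: x^2 = 4.
Step 4. [x^2 = 4] √ both sides: 4 ≥ 0 gives two branches ⇒ sqrt: x = 2 or -2.

Answer: x ∈ {-2, 2}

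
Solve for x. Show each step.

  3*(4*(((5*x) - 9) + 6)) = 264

Step 1. [3*(4*(((5*x) - 9) + 6)) = 264] 3·(inner) — divide through by 3. So div: 4*(((5*x) - 9) + 6) = 88.
Step 2. [4*(((5*x) - 9) + 6) = 88] divide by the outer 4, so div: ((5*x) - 9) + 6 = 22.
Step 3. [((5*x) - 9) + 6 = 22] the outer +6 inverts by subtracting 6. So sub: (5*x) - 9 = 16.
Step 4. [(5*x) - 9 = 16] add 9: x sits inside (… - 9), so sub: 5*x = 25.
Step 5. [5*x = 25] 5·(inner) — divide through by 5, so div: x = 5.

Answer: x ∈ {5}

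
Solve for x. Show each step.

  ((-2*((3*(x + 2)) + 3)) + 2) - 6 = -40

Step 1. [((-2*((3*(x + 2)) + 3)) + 2) - 6 = -40] -6 is outermost — add 6 both sides. So sub: (-2*((3*(x + 2)) + 3)) + 2 = -34.
Step 2. [(-2*((3*(x + 2)) + 3)) + 2 = -34] common factor -2 (LHS and -34) — divide through, so factor: ((3*(x + 2)) + 3) - 1 = 17.
Step 3. [((3*(x + 2)) + 3) - 1 = 17] 1 comes off first (add 1). So sub: (3*(x + 2)) + 3 = 18.
Step 4. [(3*(x + 2)) + 3 = 18] 3 | LHS and 3 | 18: pull 3 out, so factor: (x + 2) + 1 = 6.
Step 5. [(x + 2) + 1 = 6] subtract 1: x sits inside (… + 1), so sub: x + 2 = 5.
Step 6. [x + 2 = 5] the outer +2 inverts by subtracting 2 ⇒ sub: x = 3.

Answer: x ∈ {3}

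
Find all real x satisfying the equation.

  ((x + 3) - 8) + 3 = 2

Step 1. [((x + 3) - 8) + 3 = 2] peel the +3: subtract 3 from each side, so sub: (x + 3) - 8 = -1.
Step 2. [(x + 3) - 8 = -1] add 8: x sits inside (… - 8). So sub: x + 3 = 7.
Step 3. [x + 3 = 7] +3 is outermost — subtract 3 both sides, so sub: x = 4.

Answer: x ∈ {4}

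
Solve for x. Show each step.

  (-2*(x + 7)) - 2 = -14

Step 1. [(-2*(x + 7)) - 2 = -14] 2 comes off first (add 2), so sub: -2*(x + 7) = -12.
Step 2. [-2*(x + 7) = -12] leading coefficient -2: divide by -2, so div: x + 7 = 6.
Step 3. [x + 7 = 6] peel the +7: subtract 7 from each side, so sub: x = -1.

Answer: x ∈ {-1}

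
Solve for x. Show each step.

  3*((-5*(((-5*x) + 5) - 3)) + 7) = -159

Step 1. [3*((-5*(((-5*x) + 5) - 3)) + 7) = -159] leading coefficient 3: divide by 3, so div: (-5*(((-5*x) + 5) - 3)) + 7 = -53.
Step 2. [(-5*(((-5*x) + 5) - 3)) + 7 = -53] 7 comes off first (subtract 7). So sub: -5*(((-5*x) + 5) - 3) = -60.
Step 3. [-5*(((-5*x) + 5) - 3) = -60] -5·(inner) — divide through by -5, so div: ((-5*x) + 5) - 3 = 12.
Step 4. [((-5*x) + 5) - 3 = 12] -3 is outermost — add 3 both sides, so sub: (-5*x) + 5 = 15.
Step 5. [(-5*x) + 5 = 15] peel the +5: subtract 5 from each side ⇒ sub: -5*x = 10.
Step 6. [-5*x = 10] -5 out front; divide by -5, so div: x = -2.

Answer: x ∈ {-2}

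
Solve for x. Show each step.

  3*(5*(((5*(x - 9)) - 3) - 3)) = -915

Step 1. [3*(5*(((5*(x - 9)) - 3) - 3)) = -915] LHS = 3·(…); ÷3 both sides. So div: 5*(((5*(x - 9)) - 3) - 3) = -305.
Step 2. [5*(((5*(x - 9)) - 3) - 3) = -305] LHS = 5·(…); ÷5 both sides ⇒ div: ((5*(x - 9)) - 3) - 3 = -61.
Step 3. [((5*(x - 9)) - 3) - 3 = -61] 3 comes off first (add 3), so sub: (5*(x - 9)) - 3 = -58.
Step 4. [(5*(x - 9)) - 3 = -58] 3 comes off first (add 3). So sub: 5*(x - 9) = -55.
Step 5. [5*(x - 9) = -55] LHS = 5·(…); ÷5 both sides. So div: x - 9 = -11.
Step 6. [x - 9 = -11] add 9: x sits inside (… - 9) ⇒ sub: x = -2.

Answer: x ∈ {-2}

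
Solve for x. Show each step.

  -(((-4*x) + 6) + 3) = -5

Step 1. [-(((-4*x) + 6) + 3) = -5] LHS negated; negate both sides. So neg: ((-4*x) + 6) + 3 = 5.
Step 2. [((-4*x) + 6) + 3 = 5] the outer +3 inverts by subtracting 3, so sub: (-4*x) + 6 = 2.
Step 3. [(-4*x) + 6 = 2] +6 is outermost — subtract 6 both sides, so sub: -4*x = -4.
Step 4. [-4*x = -4] LHS = -4·(…); ÷-4 both sides ⇒ div: x = 1.

Answer: x ∈ {1}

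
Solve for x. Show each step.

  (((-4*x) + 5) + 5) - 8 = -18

Step 1. [(((-4*x) + 5) + 5) - 8 = -18] the outer -8 inverts by adding 8, so sub: ((-4*x) + 5) + 5 = -10.
Step 2. [((-4*x) + 5) + 5 = -10] 5 comes off first (subtract 5), so sub: (-4*x) + 5 = -15.
Step 3. [(-4*x) + 5 = -15] subtract 5: x sits inside (… + 5), so sub: -4*x = -20.
Step 4. [-4*x = -20] leading coefficient -4: divide by -4, so div: x = 5.

Answer: x ∈ {5}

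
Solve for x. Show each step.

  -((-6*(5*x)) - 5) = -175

Step 1. [-((-6*(5*x)) - 5) = -175] leading − — multiply by −1. So neg: (-6*(5*x)) - 5 = 175.
Step 2. [(-6*(5*x)) - 5 = 175] peel the -5: add 5 from each side ⇒ sub: -6*(5*x) = 180.
Step 3. [-6*(5*x) = 180] -6 out front; divide by -6 ⇒ div: 5*x = -30.
Step 4. [5*x = -30] 5 out front; divide by 5. So div: x = -6.

Answer: x ∈ {-6}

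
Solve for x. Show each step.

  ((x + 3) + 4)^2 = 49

Step 1. [((x + 3) + 4)^2 = 49] 49 ≥ 0, LHS is (·)² — take ±√. So sqrt: (x + 3) + 4 = 7 or -7.
Step 2. [(x + 3) + 4 = 7 or -7] peel the +4: subtract 4 from each side. So sub: x + 3 = 3 or -11.
Step 3. [x + 3 = 3 or -11] the outer +3 inverts by subtracting 3 ⇒ sub: x = 0 or -14.

Answer: x ∈ {-14, 0}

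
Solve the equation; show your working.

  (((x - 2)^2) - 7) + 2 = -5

Step 1. [(((x - 2)^2) - 7) + 2 = -5] peel the +2: subtract 2 from each side. So sub: ((x - 2)^2) - 7 = -7.
Step 2. [((x - 2)^2) - 7 = -7] the outer -7 inverts by adding 7, so sub: (x - 2)^2 = 0.
Step 3. [(x - 2)^2 = 0] √ both sides: 0 ≥ 0 gives two branches, so sqrt: x - 2 = 0.
Step 4. [x - 2 = 0] 2 comes off first (add 2). So sub: x = 2.

Answer: x ∈ {2}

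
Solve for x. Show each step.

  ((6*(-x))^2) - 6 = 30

Step 1. [((6*(-x))^2) - 6 = 30] -6 is outermost — add 6 both sides. So sub: (6*(-x))^2 = 36.
Step 2. [(6*(-x))^2 = 36] LHS squared, RHS 36 ≥ 0: apply √ (±). So sqrt: 6*(-x) = 6 or -6.
Step 3. [6*(-x) = 6 or -6] divide by the outer 6 ⇒ div: -x = 1 or -1.
Step 4. [-x = 1 or -1] flip signs both sides ⇒ neg: x = -1 or 1.

Answer: x ∈ {-1, 1}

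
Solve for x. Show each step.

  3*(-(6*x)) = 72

Step 1. [3*(-(6*x)) = 72] LHS = 3·(…); ÷3 both sides ⇒ div: -(6*x) = 24.
Step 2. [-(6*x) = 24] flip signs both sides. So neg: 6*x = -24.
Step 3. [6*x = -24] divide by the outer 6, so div: x = -4.

Answer: x ∈ {-4}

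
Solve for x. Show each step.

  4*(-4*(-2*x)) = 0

Step 1. [4*(-4*(-2*x)) = 0] LHS = 4·(…); ÷4 both sides ⇒ div: -4*(-2*x) = 0.
Step 2. [-4*(-2*x) = 0] -4·(inner) — divide through by -4, so div: -2*x = 0.
Step 3. [-2*x = 0] -2 out front; divide by -2 ⇒ div: x = 0.

Answer: x ∈ {0}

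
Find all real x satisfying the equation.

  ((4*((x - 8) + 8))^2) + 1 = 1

Step 1. [((4*((x - 8) + 8))^2) + 1 = 1] subtract 1: x sits inside (… + 1) ⇒ sub: (4*((x - 8) + 8))^2 = 0.
Step 2. [(4*((x - 8) + 8))^2 = 0] LHS squared, RHS 0 ≥ 0: apply √ (±) ⇒ sqrt: 4*((x - 8) + 8) = 0.
Step 3. [4*((x - 8) + 8) = 0] 4 out front; divide by 4, so div: (x - 8) + 8 = 0.
Step 4. [(x - 8) + 8 = 0] +8 is outermost — subtract 8 both sides, so sub: x - 8 = -8.
Step 5. [x - 8 = -8] peel the -8: add 8 from each side. So sub: x = 0.

Answer: x ∈ {0}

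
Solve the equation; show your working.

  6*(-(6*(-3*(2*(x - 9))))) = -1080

Step 1. [6*(-(6*(-3*(2*(x - 9))))) = -1080] 6·(inner) — divide through by 6. So div: -(6*(-3*(2*(x - 9)))) = -180.
Step 2. [-(6*(-3*(2*(x - 9)))) = -180] leading − — multiply by −1. So neg: 6*(-3*(2*(x - 9))) = 180.
Step 3. [6*(-3*(2*(x - 9))) = 180] leading coefficient 6: divide by 6 ⇒ div: -3*(2*(x - 9)) = 30.
Step 4. [-3*(2*(x - 9)) = 30] LHS = -3·(…); ÷-3 both sides. So div: 2*(x - 9) = -10.
Step 5. [2*(x - 9) = -10] divide by the outer 2, so div: x - 9 = -5.
Step 6. [x - 9 = -5] peel the -9: add 9 from each side. So sub: x = 4.

Answer: x ∈ {4}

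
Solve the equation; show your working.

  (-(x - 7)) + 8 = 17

Step 1. [(-(x - 7)) + 8 = 17] 8 comes off first (subtract 8) ⇒ sub: -(x - 7) = 9.
Step 2. [-(x - 7) = 9] LHS negated; negate both sides. So neg: x - 7 = -9.
Step 3. [x - 7 = -9] -7 is outermost — add 7 both sides, so sub: x = -2.

Answer: x ∈ {-2}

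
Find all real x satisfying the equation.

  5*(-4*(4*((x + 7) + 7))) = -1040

Step 1. [5*(-4*(4*((x + 7) + 7))) = -1040] LHS = 5·(…); ÷5 both sides, so div: -4*(4*((x + 7) + 7)) = -208.
Step 2. [-4*(4*((x + 7) + 7)) = -208] leading coefficient -4: divide by -4. So div: 4*((x + 7) + 7) = 52.
Step 3. [4*((x + 7) + 7) = 52] leading coefficient 4: divide by 4. So div: (x + 7) + 7 = 13.
Step 4. [(x + 7) + 7 = 13] +7 is outermost — subtract 7 both sides ⇒ sub: x + 7 = 6.
Step 5. [x + 7 = 6] peel the +7: subtract 7 from each side. So sub: x = -1.

Answer: x ∈ {-1}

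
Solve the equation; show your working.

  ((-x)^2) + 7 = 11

Step 1. [((-x)^2) + 7 = 11] the outer +7 inverts by subtracting 7, so sub: (-x)^2 = 4.
Step 2. [(-x)^2 = 4] √ both sides: 4 ≥ 0 gives two branches, so sqrt: -x = 2 or -2.
Step 3. [-x = 2 or -2] LHS negated; negate both sides, so neg: x = -2 or 2.

Answer: x ∈ {-2, 2}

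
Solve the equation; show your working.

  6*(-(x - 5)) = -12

Step 1. [6*(-(x - 5)) = -12] 6 out front; divide by 6 ⇒ div: -(x - 5) = -2.
Step 2. [-(x - 5) = -2] flip signs both sides, so neg: x - 5 = 2.
Step 3. [x - 5 = 2] the outer -5 inverts by adding 5, so sub: x = 7.

Answer: x ∈ {7}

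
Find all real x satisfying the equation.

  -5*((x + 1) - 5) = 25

Step 1. [-5*((x + 1) - 5) = 25] -5·(inner) — divide through by -5, so div: (x + 1) - 5 = -5.
Step 2. [(x + 1) - 5 = -5] 5 comes off first (add 5) ⇒ sub: x + 1 = 0.
Step 3. [x + 1 = 0] peel the +1: subtract 1 from each side. So sub: x = -1.

Answer: x ∈ {-1}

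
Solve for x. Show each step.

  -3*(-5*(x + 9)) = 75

Step 1. [-3*(-5*(x + 9)) = 75] LHS = -3·(…); ÷-3 both sides, so div: -5*(x + 9) = -25.
Step 2. [-5*(x + 9) = -25] LHS = -5·(…); ÷-5 both sides, so div: x + 9 = 5.
Step 3. [x + 9 = 5] +9 is outermost — subtract 9 both sides. So sub: x = -4.

Answer: x ∈ {-4}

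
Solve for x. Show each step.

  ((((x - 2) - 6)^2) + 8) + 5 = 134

Step 1. [((((x - 2) - 6)^2) + 8) + 5 = 134] +5 is outermost — subtract 5 both sides, so sub: (((x - 2) - 6)^2) + 8 = 129.
Step 2. [(((x - 2) - 6)^2) + 8 = 129] the outer +8 inverts by subtracting 8. So sub: ((x - 2) - 6)^2 = 121.
Step 3. [((x - 2) - 6)^2 = 121] LHS squared, RHS 121 ≥ 0: apply √ (±). So sqrt: (x - 2) - 6 = 11 or -11.
Step 4. [(x - 2) - 6 = 11 or -11] peel the -6: add 6 from each side. So sub: x - 2 = 17 or -5.
Step 5. [x - 2 = 17 or -5] peel the -2: add 2 from each side ⇒ sub: x = 19 or -3.

Answer: x ∈ {-3, 19}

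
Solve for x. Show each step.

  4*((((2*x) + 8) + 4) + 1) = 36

Step 1. [4*((((2*x) + 8) + 4) + 1) = 36] 4·(inner) — divide through by 4. So div: (((2*x) + 8) + 4) + 1 = 9.
Step 2. [(((2*x) + 8) + 4) + 1 = 9] 1 comes off first (subtract 1), so sub: ((2*x) + 8) + 4 = 8.
Step 3. [((2*x) + 8) + 4 = 8] subtract 4: x sits inside (… + 4). So sub: (2*x) + 8 = 4.
Step 4. [(2*x) + 8 = 4] the outer +8 inverts by subtracting 8. So sub: 2*x = -4.
Step 5. [2*x = -4] 2 out front; divide by 2, so div: x = -2.

Answer: x ∈ {-2}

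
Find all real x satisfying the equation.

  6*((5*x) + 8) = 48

Step 1. [6*((5*x) + 8) = 48] LHS = 6·(…); ÷6 both sides ⇒ div: (5*x) + 8 = 8.
Step 2. [(5*x) + 8 = 8] the outer +8 inverts by subtracting 8. So sub: 5*x = 0.
Step 3. [5*x = 0] 5·(inner) — divide through by 5, so div: x = 0.

Answer: x ∈ {0}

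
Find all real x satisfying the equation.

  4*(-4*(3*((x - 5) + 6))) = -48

Step 1. [4*(-4*(3*((x - 5) + 6))) = -48] 4 out front; divide by 4. So div: -4*(3*((x - 5) + 6)) = -12.
Step 2. [-4*(3*((x - 5) + 6)) = -12] leading coefficient -4: divide by -4, so div: 3*((x - 5) + 6) = 3.
Step 3. [3*((x - 5) + 6) = 3] LHS = 3·(…); ÷3 both sides, so div: (x - 5) + 6 = 1.
Step 4. [(x - 5) + 6 = 1] subtract 6: x sits inside (… + 6). So sub: x - 5 = -5.
Step 5. [x - 5 = -5] 5 comes off first (add 5). So sub: x = 0.

Answer: x ∈ {0}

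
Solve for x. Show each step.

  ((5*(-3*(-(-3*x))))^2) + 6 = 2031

Step 1. [((5*(-3*(-(-3*x))))^2) + 6 = 2031] 6 comes off first (subtract 6) ⇒ sub: (5*(-3*(-(-3*x))))^2 = 2025.
Step 2. [(5*(-3*(-(-3*x))))^2 = 2025] √ both sides: 2025 ≥ 0 gives two branches. So sqrt: 5*(-3*(-(-3*x))) = 45 or -45.
Step 3. [5*(-3*(-(-3*x))) = 45 or -45] 5·(inner) — divide through by 5. So div: -3*(-(-3*x)) = 9 or -9.
Step 4. [-3*(-(-3*x)) = 9 or -9] divide by the outer -3, so div: -(-3*x) = -3 or 3.
Step 5. [-(-3*x) = -3 or 3] flip signs both sides ⇒ neg: -3*x = 3 or -3.
Step 6. [-3*x = 3 or -3] -3·(inner) — divide through by -3 ⇒ div: x = -1 or 1.

Answer: x ∈ {-1, 1}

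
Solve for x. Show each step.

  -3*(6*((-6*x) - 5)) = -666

Step 1. [-3*(6*((-6*x) - 5)) = -666] -3 out front; divide by -3, so div: 6*((-6*x) - 5) = 222.
Step 2. [6*((-6*x) - 5) = 222] 6 out front; divide by 6 ⇒ div: (-6*x) - 5 = 37.
Step 3. [(-6*x) - 5 = 37] peel the -5: add 5 from each side. So sub: -6*x = 42.
Step 4. [-6*x = 42] -6 out front; divide by -6 ⇒ div: x = -7.

Answer: x ∈ {-7}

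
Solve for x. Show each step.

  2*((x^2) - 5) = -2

Step 1. [2*((x^2) - 5) = -2] leading coefficient 2: divide by 2. So div: (x^2) - 5 = -1.
Step 2. [(x^2) - 5 = -1] add 5: x sits inside (… - 5), so sub: x^2 = 4.
Step 3. [x^2 = 4] √ both sides: 4 ≥ 0 gives two branches. So sqrt: x = 2 or -2.

Answer: x ∈ {-2, 2}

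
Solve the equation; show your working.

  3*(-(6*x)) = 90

Step 1. [3*(-(6*x)) = 90] 3·(inner) — divide through by 3. So div: -(6*x) = 30.
Step 2. [-(6*x) = 30] LHS negated; negate both sides. So neg: 6*x = -30.
Step 3. [6*x = -30] 6·(inner) — divide through by 6, so div: x = -5.

Answer: x ∈ {-5}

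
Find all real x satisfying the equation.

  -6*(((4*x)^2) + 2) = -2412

Step 1. [-6*(((4*x)^2) + 2) = -2412] leading coefficient -6: divide by -6, so div: ((4*x)^2) + 2 = 402.
Step 2. [((4*x)^2) + 2 = 402] the outer +2 inverts by subtracting 2. So sub: (4*x)^2 = 400.
Step 3. [(4*x)^2 = 400] 400 ≥ 0, LHS is (·)² — take ±√. So sqrt: 4*x = 20 or -20.
Step 4. [4*x = 20 or -20] 4·(inner) — divide through by 4 ⇒ div: x = 5 or -5.

Answer: x ∈ {-5, 5}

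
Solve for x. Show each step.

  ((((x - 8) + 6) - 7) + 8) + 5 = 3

Step 1. [((((x - 8) + 6) - 7) + 8) + 5 = 3] 5 comes off first (subtract 5). So sub: (((x - 8) + 6) - 7) + 8 = -2.
Step 2. [(((x - 8) + 6) - 7) + 8 = -2] the outer +8 inverts by subtracting 8, so sub: ((x - 8) + 6) - 7 = -10.
Step 3. [((x - 8) + 6) - 7 = -10] 7 comes off first (add 7) ⇒ sub: (x - 8) + 6 = -3.
Step 4. [(x - 8) + 6 = -3] subtract 6: x sits inside (… + 6) ⇒ sub: x - 8 = -9.
Step 5. [x - 8 = -9] 8 comes off first (add 8) ⇒ sub: x = -1.

Answer: x ∈ {-1}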